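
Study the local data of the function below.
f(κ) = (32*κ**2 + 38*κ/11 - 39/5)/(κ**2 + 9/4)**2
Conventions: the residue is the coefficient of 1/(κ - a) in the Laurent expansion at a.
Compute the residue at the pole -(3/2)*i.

The factor κ**2 + 9/4 splits as (κ - a)(κ - a') with a = -(3/2)*i, a' = (3/2)*i. At the order-2 pole a set g(κ) = (κ - a)^2*f(κ) = [32*κ**2 + 38*κ/11 - 39/5] / (κ - a')^2.
Order-2 pole: residue = g'(a); g'(-(3/2)*i) = (214/45)*i, so the residue is (214/45)*i.

The residue is (214/45)*i.


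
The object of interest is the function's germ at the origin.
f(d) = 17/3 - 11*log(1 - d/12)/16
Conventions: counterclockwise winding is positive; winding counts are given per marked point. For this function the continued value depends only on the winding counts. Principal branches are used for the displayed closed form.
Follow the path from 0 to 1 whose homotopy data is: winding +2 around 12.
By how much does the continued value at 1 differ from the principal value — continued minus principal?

Continued minus principal equals -(11/4)*pi*i.

The rational part is single-valued and drops out of the difference; each branch term changes only by its own monodromy.
(-11/16)*log(1 - d/(12)): each positive loop around 12 adds 2*pi*i to the log, so winding +2 contributes (-11/16)*(2)*2*pi*i = -(11/4)*pi*i.
Summing the contributions at d = 1 gives -(11/4)*pi*i.


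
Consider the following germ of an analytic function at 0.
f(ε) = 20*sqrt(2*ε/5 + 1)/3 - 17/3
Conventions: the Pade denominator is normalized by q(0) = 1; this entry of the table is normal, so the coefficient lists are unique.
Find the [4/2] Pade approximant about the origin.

The Pade approximant has numerator coefficients [1, 9/5, 241/450, 2/75, -1/2250]; denominator coefficients [1, 7/15, 7/150].

Taylor coefficients needed (expand at 0): a_0 = 1, a_1 = 4/3, a_2 = -2/15, a_3 = 2/75, a_4 = -1/150, a_5 = 7/3750, a_6 = -7/12500.
Write the denominator as Q(ε) = 1 + q1*ε + q2*ε^2. Requiring Q*f - P = O(ε^7) with deg P <= 4 kills the coefficients of ε^5..ε^6 in Q*f:
  ε^5: a_5 + q1*a_4 + q2*a_3 = 0, i.e. 7/3750 + (-1/150)*q1 + (2/75)*q2 = 0.
  ε^6: a_6 + q1*a_5 + q2*a_4 = 0, i.e. -7/12500 + (7/3750)*q1 + (-1/150)*q2 = 0.
Solving this linear system: q1 = 7/15, q2 = 7/150.
The numerator is Q*f truncated at degree 4: P0 = a_0 = 1; P1 = a_1 + q1*a_0 = 9/5; P2 = a_2 + q1*a_1 + q2*a_0 = 241/450; P3 = a_3 + q1*a_2 + q2*a_1 = 2/75; P4 = a_4 + q1*a_3 + q2*a_2 = -1/2250.


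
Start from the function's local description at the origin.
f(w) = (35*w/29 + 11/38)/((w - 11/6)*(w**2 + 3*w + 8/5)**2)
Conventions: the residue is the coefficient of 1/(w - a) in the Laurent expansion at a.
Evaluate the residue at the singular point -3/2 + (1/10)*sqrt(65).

The factor w**2 + 3*w + 8/5 splits as (w - a)(w - a') with a = -3/2 + (1/10)*sqrt(65), a' = -3/2 - (1/10)*sqrt(65). At the order-2 pole a set g(w) = (w - a)^2*f(w) = [(35*w/29 + 11/38)/(w - 11/6)] / (w - a')^2.
Order-2 pole: residue = g'(a); g'(-3/2 + (1/10)*sqrt(65)) = -22334400/1953674639 - (9938303850/330171013991)*sqrt(65), so the residue is -22334400/1953674639 - (9938303850/330171013991)*sqrt(65).

The residue is -22334400/1953674639 - (9938303850/330171013991)*sqrt(65).


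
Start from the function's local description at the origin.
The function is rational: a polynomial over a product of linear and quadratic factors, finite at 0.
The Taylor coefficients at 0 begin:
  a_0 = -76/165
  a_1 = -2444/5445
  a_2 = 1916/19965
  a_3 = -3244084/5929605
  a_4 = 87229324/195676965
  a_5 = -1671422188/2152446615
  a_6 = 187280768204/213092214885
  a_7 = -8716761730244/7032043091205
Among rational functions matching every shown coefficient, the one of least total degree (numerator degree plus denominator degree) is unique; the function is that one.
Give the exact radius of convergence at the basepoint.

The radius of convergence is -1/3 + (1/30)*sqrt(1090).

No rational of total degree below 4 reproduces all 8 coefficients; solving the [1/3] Pade equations on them gives f(u) = (32*u/11 + 38/25)/((u + 3)*(u**2 - 2*u/3 - 11/10)), whose expansion matches every shown term.
Denominator factor (u**2 - 2*u/3 - 11/10): discriminant 218/45, real irrational roots 1/3 + (1/30)*sqrt(1090) and 1/3 - (1/30)*sqrt(1090); poles of order 1, moduli 1/3 + (1/30)*sqrt(1090) and -1/3 + (1/30)*sqrt(1090).
Denominator factor (u + 3): pole of order 1 at -3, modulus 3.
The radius of convergence is the smallest modulus among the singular points: -1/3 + (1/30)*sqrt(1090).


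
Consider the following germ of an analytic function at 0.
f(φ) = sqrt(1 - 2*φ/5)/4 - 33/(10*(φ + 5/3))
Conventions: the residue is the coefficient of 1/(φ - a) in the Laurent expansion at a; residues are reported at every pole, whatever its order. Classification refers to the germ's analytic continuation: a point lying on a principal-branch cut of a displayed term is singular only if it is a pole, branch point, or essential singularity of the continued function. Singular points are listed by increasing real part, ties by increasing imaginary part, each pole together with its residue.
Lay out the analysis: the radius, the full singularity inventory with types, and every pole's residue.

Radius of convergence at 0: 5/3.
At -5/3: a pole of order 1; residue -33/10.
At 5/2: an algebraic (square-root) branch point.

Denominator factor (φ + 5/3): pole of order 1 at -5/3, modulus 5/3.
Branch term (1/4)*sqrt(1 - φ/(5/2)): its argument vanishes at φ = 5/2, a square-root branch point, modulus 5/2.
The radius of convergence is the smallest modulus among the singular points: 5/3.
The branch term is analytic at -5/3 and contributes nothing to the residue; only the rational part matters.
At the order-1 pole -5/3 set g(φ) = (φ - (-5/3))*(rational part) = -33/10.
Simple pole: residue = g(a) at a = -5/3, which is -33/10.
List the singular points by increasing real part (a conjugate pair: the negative imaginary part first).


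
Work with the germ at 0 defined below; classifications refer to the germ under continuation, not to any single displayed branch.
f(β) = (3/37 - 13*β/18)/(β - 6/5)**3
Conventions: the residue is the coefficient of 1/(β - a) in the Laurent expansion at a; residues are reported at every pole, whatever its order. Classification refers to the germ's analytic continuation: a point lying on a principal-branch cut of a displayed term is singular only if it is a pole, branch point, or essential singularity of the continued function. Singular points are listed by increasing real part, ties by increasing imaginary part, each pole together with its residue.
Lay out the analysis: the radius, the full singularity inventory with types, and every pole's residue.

Radius of convergence at 0: 6/5.
At 6/5: a pole of order 3; residue 0.

Denominator factor (β - 6/5)^3: pole of order 3 at 6/5, modulus 6/5.
The radius of convergence is the smallest modulus among the singular points: 6/5.
At the order-3 pole 6/5 set g(β) = (β - (6/5))^3*f(β) = 3/37 - 13*β/18.
Order-3 pole: residue = g''(a)/2; g''(6/5) = 0, so the residue is 0.


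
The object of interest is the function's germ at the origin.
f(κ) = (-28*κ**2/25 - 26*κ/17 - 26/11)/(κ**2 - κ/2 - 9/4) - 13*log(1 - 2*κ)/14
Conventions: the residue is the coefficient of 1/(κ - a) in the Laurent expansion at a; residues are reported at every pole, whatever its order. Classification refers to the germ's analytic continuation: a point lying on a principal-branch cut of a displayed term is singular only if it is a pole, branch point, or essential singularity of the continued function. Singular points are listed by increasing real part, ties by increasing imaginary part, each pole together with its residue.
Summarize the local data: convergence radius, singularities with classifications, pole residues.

Radius of convergence at 0: 1/2.
At 1/4 - (1/4)*sqrt(37): a pole of order 1; residue -444/425 + (50546/172975)*sqrt(37).
At 1/2: a logarithmic branch point.
At 1/4 + (1/4)*sqrt(37): a pole of order 1; residue -444/425 - (50546/172975)*sqrt(37).

Denominator factor (κ**2 - κ/2 - 9/4): discriminant 37/4, real irrational roots 1/4 + (1/4)*sqrt(37) and 1/4 - (1/4)*sqrt(37); poles of order 1, moduli 1/4 + (1/4)*sqrt(37) and -1/4 + (1/4)*sqrt(37).
Branch term (-13/14)*log(1 - κ/(1/2)): its argument vanishes at κ = 1/2, a logarithmic branch point, modulus 1/2.
The radius of convergence is the smallest modulus among the singular points: 1/2.
The branch term is analytic at 1/4 - (1/4)*sqrt(37) and contributes nothing to the residue; only the rational part matters.
The factor κ**2 - κ/2 - 9/4 splits as (κ - a)(κ - a') with a = 1/4 - (1/4)*sqrt(37), a' = 1/4 + (1/4)*sqrt(37). At the order-1 pole a set g(κ) = (κ - a)*(rational part) = [-28*κ**2/25 - 26*κ/17 - 26/11] / (κ - a').
Simple pole: residue = g(a) at a = 1/4 - (1/4)*sqrt(37), which is -444/425 + (50546/172975)*sqrt(37).
The branch term is analytic at 1/4 + (1/4)*sqrt(37) and contributes nothing to the residue; only the rational part matters.
The factor κ**2 - κ/2 - 9/4 splits as (κ - a)(κ - a') with a = 1/4 + (1/4)*sqrt(37), a' = 1/4 - (1/4)*sqrt(37). At the order-1 pole a set g(κ) = (κ - a)*(rational part) = [-28*κ**2/25 - 26*κ/17 - 26/11] / (κ - a').
Simple pole: residue = g(a) at a = 1/4 + (1/4)*sqrt(37), which is -444/425 - (50546/172975)*sqrt(37).
List the singular points by increasing real part (a conjugate pair: the negative imaginary part first).


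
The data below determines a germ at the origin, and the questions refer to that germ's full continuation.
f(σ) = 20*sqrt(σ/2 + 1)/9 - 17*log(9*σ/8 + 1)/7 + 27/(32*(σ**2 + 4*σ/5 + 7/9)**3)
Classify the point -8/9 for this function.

The point is a logarithmic branch point.

The term (-17/7)*log(1 - σ/(-8/9)) has argument 1 - -8/9/(-8/9) = 0 at -8/9: a logarithmic (infinitely-sheeted) branch point; the remaining terms are analytic or single-valued there.


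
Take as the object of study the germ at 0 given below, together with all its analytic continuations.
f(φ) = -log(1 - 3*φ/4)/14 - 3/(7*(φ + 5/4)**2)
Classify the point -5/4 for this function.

The point is a pole of order 2.

The denominator factor φ + 5/4 vanishes at -5/4 and appears to the power 2; the numerator there equals -3/7, nonzero, and no other factor vanishes.
The branch terms are analytic at this point.
Hence a pole whose order is the multiplicity, 2.


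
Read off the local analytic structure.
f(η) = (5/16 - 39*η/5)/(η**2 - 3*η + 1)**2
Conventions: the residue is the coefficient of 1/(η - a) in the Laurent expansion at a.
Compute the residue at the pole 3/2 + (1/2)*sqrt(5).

The factor η**2 - 3*η + 1 splits as (η - a)(η - a') with a = 3/2 + (1/2)*sqrt(5), a' = 3/2 - (1/2)*sqrt(5). At the order-2 pole a set g(η) = (η - a)^2*f(η) = [5/16 - 39*η/5] / (η - a')^2.
Order-2 pole: residue = g'(a); g'(3/2 + (1/2)*sqrt(5)) = (911/1000)*sqrt(5), so the residue is (911/1000)*sqrt(5).

The residue is (911/1000)*sqrt(5).


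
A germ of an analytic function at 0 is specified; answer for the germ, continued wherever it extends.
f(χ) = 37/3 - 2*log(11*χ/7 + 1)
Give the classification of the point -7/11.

The point is a logarithmic branch point.

The term (-2)*log(1 - χ/(-7/11)) has argument 1 - -7/11/(-7/11) = 0 at -7/11: a logarithmic (infinitely-sheeted) branch point; the remaining terms are analytic or single-valued there.


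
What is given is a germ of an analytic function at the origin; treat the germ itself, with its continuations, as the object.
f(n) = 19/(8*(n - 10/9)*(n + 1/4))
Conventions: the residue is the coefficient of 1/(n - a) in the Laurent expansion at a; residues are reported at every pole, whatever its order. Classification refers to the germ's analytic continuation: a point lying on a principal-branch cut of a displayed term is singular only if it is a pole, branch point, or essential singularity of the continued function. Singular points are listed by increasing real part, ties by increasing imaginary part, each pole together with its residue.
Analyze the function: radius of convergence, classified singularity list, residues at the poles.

Radius of convergence at 0: 1/4.
At -1/4: a pole of order 1; residue -171/98.
At 10/9: a pole of order 1; residue 171/98.

Denominator factor (n - 10/9): pole of order 1 at 10/9, modulus 10/9.
Denominator factor (n + 1/4): pole of order 1 at -1/4, modulus 1/4.
The radius of convergence is the smallest modulus among the singular points: 1/4.
At the order-1 pole -1/4 set g(n) = (n - (-1/4))*f(n) = 19/(8*(n - 10/9)).
Simple pole: residue = g(a) at a = -1/4, which is -171/98.
At the order-1 pole 10/9 set g(n) = (n - (10/9))*f(n) = 19/(8*(n + 1/4)).
Simple pole: residue = g(a) at a = 10/9, which is 171/98.
List the singular points by increasing real part (a conjugate pair: the negative imaginary part first).


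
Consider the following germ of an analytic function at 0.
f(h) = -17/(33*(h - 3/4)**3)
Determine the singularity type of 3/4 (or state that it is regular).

The denominator factor h - 3/4 vanishes at 3/4 and appears to the power 3; the numerator there equals -17/33, nonzero, and no other factor vanishes.
Hence a pole whose order is the multiplicity, 3.

The point is a pole of order 3.


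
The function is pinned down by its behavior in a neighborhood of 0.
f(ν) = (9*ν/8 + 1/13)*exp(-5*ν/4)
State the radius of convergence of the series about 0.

The radius of convergence is infinite.

The factor exp(-5*ν/4) is entire and contributes no finite singular point.
The polynomial part has no poles.
No finite singular points: the Taylor series at 0 converges everywhere.


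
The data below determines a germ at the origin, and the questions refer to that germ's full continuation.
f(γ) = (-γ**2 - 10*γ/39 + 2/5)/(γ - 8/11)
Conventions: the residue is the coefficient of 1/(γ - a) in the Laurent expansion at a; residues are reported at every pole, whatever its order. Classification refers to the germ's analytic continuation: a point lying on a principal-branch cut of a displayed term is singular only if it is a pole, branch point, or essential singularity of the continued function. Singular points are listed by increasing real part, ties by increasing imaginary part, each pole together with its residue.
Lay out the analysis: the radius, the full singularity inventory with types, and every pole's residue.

Radius of convergence at 0: 8/11.
At 8/11: a pole of order 1; residue -7442/23595.

Denominator factor (γ - 8/11): pole of order 1 at 8/11, modulus 8/11.
The radius of convergence is the smallest modulus among the singular points: 8/11.
At the order-1 pole 8/11 set g(γ) = (γ - (8/11))*f(γ) = -γ**2 - 10*γ/39 + 2/5.
Simple pole: residue = g(a) at a = 8/11, which is -7442/23595.


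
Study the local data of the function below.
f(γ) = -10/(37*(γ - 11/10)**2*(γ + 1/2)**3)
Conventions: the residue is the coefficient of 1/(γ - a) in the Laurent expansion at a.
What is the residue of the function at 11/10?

At the order-2 pole 11/10 set g(γ) = (γ - (11/10))^2*f(γ) = -10/(37*(γ + 1/2)**3).
Order-2 pole: residue = g'(a); g'(11/10) = 9375/75776, so the residue is 9375/75776.

The residue is 9375/75776.


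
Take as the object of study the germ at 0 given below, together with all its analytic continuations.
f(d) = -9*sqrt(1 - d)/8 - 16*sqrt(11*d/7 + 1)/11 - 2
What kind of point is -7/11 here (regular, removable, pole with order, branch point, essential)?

The term (-16/11)*sqrt(1 - d/(-7/11)) has argument 1 - -7/11/(-7/11) = 0 at -7/11: a square-root (algebraic, two-sheeted) branch point; the remaining terms are analytic or single-valued there.

The point is an algebraic (square-root) branch point.


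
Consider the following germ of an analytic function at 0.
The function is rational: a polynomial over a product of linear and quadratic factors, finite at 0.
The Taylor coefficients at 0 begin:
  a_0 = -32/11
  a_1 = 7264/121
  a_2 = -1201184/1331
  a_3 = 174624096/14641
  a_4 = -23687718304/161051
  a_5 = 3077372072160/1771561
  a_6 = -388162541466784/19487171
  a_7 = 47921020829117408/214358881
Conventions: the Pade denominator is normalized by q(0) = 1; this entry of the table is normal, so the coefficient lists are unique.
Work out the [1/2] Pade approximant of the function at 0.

Taylor coefficients needed (read off): a_0 = -32/11, a_1 = 7264/121, a_2 = -1201184/1331, a_3 = 174624096/14641.
Write the denominator as Q(v) = 1 + q1*v + q2*v^2. Requiring Q*f - P = O(v^4) with deg P <= 1 kills the coefficients of v^2..v^3 in Q*f:
  v^2: a_2 + q1*a_1 + q2*a_0 = 0, i.e. -1201184/1331 + (7264/121)*q1 + (-32/11)*q2 = 0.
  v^3: a_3 + q1*a_2 + q2*a_1 = 0, i.e. 174624096/14641 + (-1201184/1331)*q1 + (7264/121)*q2 = 0.
Solving this linear system: q1 = 34817/1749, q2 = 175916/1749.
The numerator is Q*f truncated at degree 1: P0 = a_0 = -32/11; P1 = a_1 + q1*a_0 = 3712/1749.

The Pade approximant has numerator coefficients [-32/11, 3712/1749]; denominator coefficients [1, 34817/1749, 175916/1749].


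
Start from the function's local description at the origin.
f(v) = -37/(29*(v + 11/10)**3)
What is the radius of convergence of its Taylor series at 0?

The radius of convergence is 11/10.

Denominator factor (v + 11/10)^3: pole of order 3 at -11/10, modulus 11/10.
The radius of convergence is the smallest modulus among the singular points: 11/10.


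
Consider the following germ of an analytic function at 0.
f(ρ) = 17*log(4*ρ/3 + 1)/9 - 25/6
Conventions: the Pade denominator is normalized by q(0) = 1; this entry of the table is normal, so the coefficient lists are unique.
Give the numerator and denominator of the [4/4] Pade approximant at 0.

Taylor coefficients needed (expand at 0): a_0 = -25/6, a_1 = 68/27, a_2 = -136/81, a_3 = 1088/729, a_4 = -1088/729, a_5 = 17408/10935, a_6 = -34816/19683, a_7 = 278528/137781, a_8 = -139264/59049.
Write the denominator as Q(ρ) = 1 + q1*ρ + q2*ρ^2 + q3*ρ^3 + q4*ρ^4. Requiring Q*f - P = O(ρ^9) with deg P <= 4 kills the coefficients of ρ^5..ρ^8 in Q*f:
  ρ^5: a_5 + q1*a_4 + q2*a_3 + q3*a_2 + q4*a_1 = 0, i.e. 17408/10935 + (-1088/729)*q1 + (1088/729)*q2 + (-136/81)*q3 + (68/27)*q4 = 0.
  ρ^6: a_6 + q1*a_5 + q2*a_4 + q3*a_3 + q4*a_2 = 0, i.e. -34816/19683 + (17408/10935)*q1 + (-1088/729)*q2 + (1088/729)*q3 + (-136/81)*q4 = 0.
  ρ^7: a_7 + q1*a_6 + q2*a_5 + q3*a_4 + q4*a_3 = 0, i.e. 278528/137781 + (-34816/19683)*q1 + (17408/10935)*q2 + (-1088/729)*q3 + (1088/729)*q4 = 0.
  ρ^8: a_8 + q1*a_7 + q2*a_6 + q3*a_5 + q4*a_4 = 0, i.e. -139264/59049 + (278528/137781)*q1 + (-34816/19683)*q2 + (17408/10935)*q3 + (-1088/729)*q4 = 0.
Solving this linear system: q1 = 8/3, q2 = 16/7, q3 = 128/189, q4 = 128/2835.
The numerator is Q*f truncated at degree 4: P0 = a_0 = -25/6; P1 = a_1 + q1*a_0 = -232/27; P2 = a_2 + q1*a_1 + q2*a_0 = -848/189; P3 = a_3 + q1*a_2 + q2*a_1 + q3*a_0 = -256/5103; P4 = a_4 + q1*a_3 + q2*a_2 + q3*a_1 + q4*a_0 = 2560/15309.

The Pade approximant has numerator coefficients [-25/6, -232/27, -848/189, -256/5103, 2560/15309]; denominator coefficients [1, 8/3, 16/7, 128/189, 128/2835].


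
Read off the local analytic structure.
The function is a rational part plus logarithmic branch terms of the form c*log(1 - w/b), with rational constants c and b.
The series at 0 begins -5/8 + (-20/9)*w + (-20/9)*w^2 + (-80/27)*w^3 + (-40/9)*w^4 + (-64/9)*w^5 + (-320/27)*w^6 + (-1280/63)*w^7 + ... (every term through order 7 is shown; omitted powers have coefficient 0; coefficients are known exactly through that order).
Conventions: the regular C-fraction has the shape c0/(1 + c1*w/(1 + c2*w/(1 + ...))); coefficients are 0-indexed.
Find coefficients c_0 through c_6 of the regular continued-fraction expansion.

The regular C-fraction coefficients are [-5/8, -32/9, 23/9, 3/23, -26/23, -46/195, -149/195].

Taylor coefficients (read off): a_0 = -5/8, a_1 = -20/9, a_2 = -20/9, a_3 = -80/27, a_4 = -40/9, a_5 = -64/9, a_6 = -320/27.
c0 = a_0 = -5/8. Peel one level at a time: if S = 1 + c*w/S' with S'(0) = 1, then c is the w-coefficient of S and S' = c*w/(S - 1).
S_1 = c0/f = 1 + (-32/9)*w + (736/81)*w^2 + ...; c1 = -32/9.
S_2 = c1*w/(S_1 - 1) = 1 + (23/9)*w + (-1/3)*w^2 + ...; c2 = 23/9.
S_3 = c2*w/(S_2 - 1) = 1 + (3/23)*w + (78/529)*w^2 + ...; c3 = 3/23.
S_4 = c3*w/(S_3 - 1) = 1 + (-26/23)*w + (-4/15)*w^2 + ...; c4 = -26/23.
S_5 = c4*w/(S_4 - 1) = 1 + (-46/195)*w + (-6854/38025)*w^2 + ...; c5 = -46/195.
S_6 = c5*w/(S_5 - 1) = 1 + (-149/195)*w + ...; c6 = -149/195.


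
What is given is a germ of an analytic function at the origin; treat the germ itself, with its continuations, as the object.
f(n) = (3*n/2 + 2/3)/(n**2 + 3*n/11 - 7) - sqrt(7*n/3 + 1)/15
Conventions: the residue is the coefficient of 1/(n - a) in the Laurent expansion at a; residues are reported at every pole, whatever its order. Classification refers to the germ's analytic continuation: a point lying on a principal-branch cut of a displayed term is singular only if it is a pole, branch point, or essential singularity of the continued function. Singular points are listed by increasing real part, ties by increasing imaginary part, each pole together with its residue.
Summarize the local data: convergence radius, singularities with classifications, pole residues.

Denominator factor (n**2 + 3*n/11 - 7): discriminant 3397/121, real irrational roots -3/22 + (1/22)*sqrt(3397) and -3/22 - (1/22)*sqrt(3397); poles of order 1, moduli -3/22 + (1/22)*sqrt(3397) and 3/22 + (1/22)*sqrt(3397).
Branch term (-1/15)*sqrt(1 - n/(-3/7)): its argument vanishes at n = -3/7, a square-root branch point, modulus 3/7.
The radius of convergence is the smallest modulus among the singular points: 3/7.
The branch term is analytic at -3/22 - (1/22)*sqrt(3397) and contributes nothing to the residue; only the rational part matters.
The factor n**2 + 3*n/11 - 7 splits as (n - a)(n - a') with a = -3/22 - (1/22)*sqrt(3397), a' = -3/22 + (1/22)*sqrt(3397). At the order-1 pole a set g(n) = (n - a)*(rational part) = [3*n/2 + 2/3] / (n - a').
Simple pole: residue = g(a) at a = -3/22 - (1/22)*sqrt(3397), which is 3/4 - (61/40764)*sqrt(3397).
The branch term is analytic at -3/22 + (1/22)*sqrt(3397) and contributes nothing to the residue; only the rational part matters.
The factor n**2 + 3*n/11 - 7 splits as (n - a)(n - a') with a = -3/22 + (1/22)*sqrt(3397), a' = -3/22 - (1/22)*sqrt(3397). At the order-1 pole a set g(n) = (n - a)*(rational part) = [3*n/2 + 2/3] / (n - a').
Simple pole: residue = g(a) at a = -3/22 + (1/22)*sqrt(3397), which is 3/4 + (61/40764)*sqrt(3397).
List the singular points by increasing real part (a conjugate pair: the negative imaginary part first).

Radius of convergence at 0: 3/7.
At -3/22 - (1/22)*sqrt(3397): a pole of order 1; residue 3/4 - (61/40764)*sqrt(3397).
At -3/7: an algebraic (square-root) branch point.
At -3/22 + (1/22)*sqrt(3397): a pole of order 1; residue 3/4 + (61/40764)*sqrt(3397).


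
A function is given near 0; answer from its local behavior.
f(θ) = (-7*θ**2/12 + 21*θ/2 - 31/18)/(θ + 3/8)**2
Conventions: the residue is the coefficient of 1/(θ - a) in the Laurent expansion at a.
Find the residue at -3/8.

The residue is 175/16.

At the order-2 pole -3/8 set g(θ) = (θ - (-3/8))^2*f(θ) = -7*θ**2/12 + 21*θ/2 - 31/18.
Order-2 pole: residue = g'(a); g'(-3/8) = 175/16, so the residue is 175/16.


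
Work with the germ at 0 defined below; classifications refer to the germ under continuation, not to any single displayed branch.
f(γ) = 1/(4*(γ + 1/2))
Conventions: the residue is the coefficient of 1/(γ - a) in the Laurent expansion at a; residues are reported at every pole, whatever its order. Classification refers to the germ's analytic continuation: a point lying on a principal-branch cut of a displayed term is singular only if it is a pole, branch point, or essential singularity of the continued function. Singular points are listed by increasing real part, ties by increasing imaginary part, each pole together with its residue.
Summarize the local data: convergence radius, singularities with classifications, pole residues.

Radius of convergence at 0: 1/2.
At -1/2: a pole of order 1; residue 1/4.

Denominator factor (γ + 1/2): pole of order 1 at -1/2, modulus 1/2.
The radius of convergence is the smallest modulus among the singular points: 1/2.
At the order-1 pole -1/2 set g(γ) = (γ - (-1/2))*f(γ) = 1/4.
Simple pole: residue = g(a) at a = -1/2, which is 1/4.


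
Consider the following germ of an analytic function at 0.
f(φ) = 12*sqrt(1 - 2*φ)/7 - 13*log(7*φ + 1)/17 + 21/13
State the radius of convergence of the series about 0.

Branch term (-13/17)*log(1 - φ/(-1/7)): its argument vanishes at φ = -1/7, a logarithmic branch point, modulus 1/7.
Branch term (12/7)*sqrt(1 - φ/(1/2)): its argument vanishes at φ = 1/2, a square-root branch point, modulus 1/2.
The radius of convergence is the smallest modulus among the singular points: 1/7.

The radius of convergence is 1/7.


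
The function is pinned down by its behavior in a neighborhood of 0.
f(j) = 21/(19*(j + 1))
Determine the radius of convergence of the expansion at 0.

Denominator factor (j + 1): pole of order 1 at -1, modulus 1.
The radius of convergence is the smallest modulus among the singular points: 1.

The radius of convergence is 1.


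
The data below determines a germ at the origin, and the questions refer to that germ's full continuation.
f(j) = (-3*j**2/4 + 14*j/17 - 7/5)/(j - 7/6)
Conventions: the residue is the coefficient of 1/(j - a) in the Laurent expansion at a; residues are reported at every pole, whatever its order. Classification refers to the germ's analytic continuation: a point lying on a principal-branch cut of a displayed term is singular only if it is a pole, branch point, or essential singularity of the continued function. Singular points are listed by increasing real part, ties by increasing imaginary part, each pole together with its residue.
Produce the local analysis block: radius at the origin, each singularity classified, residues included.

Radius of convergence at 0: 7/6.
At 7/6: a pole of order 1; residue -5957/4080.

Denominator factor (j - 7/6): pole of order 1 at 7/6, modulus 7/6.
The radius of convergence is the smallest modulus among the singular points: 7/6.
At the order-1 pole 7/6 set g(j) = (j - (7/6))*f(j) = -3*j**2/4 + 14*j/17 - 7/5.
Simple pole: residue = g(a) at a = 7/6, which is -5957/4080.


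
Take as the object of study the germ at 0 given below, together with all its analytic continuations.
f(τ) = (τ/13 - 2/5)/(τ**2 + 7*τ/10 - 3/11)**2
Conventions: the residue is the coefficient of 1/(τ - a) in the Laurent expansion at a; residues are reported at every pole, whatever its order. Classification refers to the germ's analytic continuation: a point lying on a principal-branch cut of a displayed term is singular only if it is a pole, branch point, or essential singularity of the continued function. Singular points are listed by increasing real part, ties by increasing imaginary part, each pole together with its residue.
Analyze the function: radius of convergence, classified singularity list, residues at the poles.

Denominator factor (τ**2 + 7*τ/10 - 3/11)^2: discriminant 1739/1100, real irrational roots -7/20 + (1/220)*sqrt(19129) and -7/20 - (1/220)*sqrt(19129); poles of order 2, moduli -7/20 + (1/220)*sqrt(19129) and 7/20 + (1/220)*sqrt(19129).
The radius of convergence is the smallest modulus among the singular points: -7/20 + (1/220)*sqrt(19129).
The factor τ**2 + 7*τ/10 - 3/11 splits as (τ - a)(τ - a') with a = -7/20 - (1/220)*sqrt(19129), a' = -7/20 + (1/220)*sqrt(19129). At the order-2 pole a set g(τ) = (τ - a)^2*f(τ) = [τ/13 - 2/5] / (τ - a')^2.
Order-2 pole: residue = g'(a); g'(-7/20 - (1/220)*sqrt(19129)) = -(3300/1062529)*sqrt(19129), so the residue is -(3300/1062529)*sqrt(19129).
The factor τ**2 + 7*τ/10 - 3/11 splits as (τ - a)(τ - a') with a = -7/20 + (1/220)*sqrt(19129), a' = -7/20 - (1/220)*sqrt(19129). At the order-2 pole a set g(τ) = (τ - a)^2*f(τ) = [τ/13 - 2/5] / (τ - a')^2.
Order-2 pole: residue = g'(a); g'(-7/20 + (1/220)*sqrt(19129)) = (3300/1062529)*sqrt(19129), so the residue is (3300/1062529)*sqrt(19129).
List the singular points by increasing real part (a conjugate pair: the negative imaginary part first).

Radius of convergence at 0: -7/20 + (1/220)*sqrt(19129).
At -7/20 - (1/220)*sqrt(19129): a pole of order 2; residue -(3300/1062529)*sqrt(19129).
At -7/20 + (1/220)*sqrt(19129): a pole of order 2; residue (3300/1062529)*sqrt(19129).


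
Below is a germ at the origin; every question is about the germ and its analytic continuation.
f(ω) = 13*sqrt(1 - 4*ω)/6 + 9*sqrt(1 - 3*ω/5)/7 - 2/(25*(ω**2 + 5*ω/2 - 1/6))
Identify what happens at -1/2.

Denominator factors: ω**2 + 5*ω/2 - 1/6 = -7/6 at ω = -1/2 — none vanishes.
Branch term sqrt(1 - ω/(1/4)): argument at -1/2 is 3, nonzero, so -1/2 is not its branch point (a point on a principal cut is still regular for the continued germ).
Branch term sqrt(1 - ω/(5/3)): argument at -1/2 is 13/10, nonzero, so -1/2 is not its branch point (a point on a principal cut is still regular for the continued germ).
So the germ continues analytically to -1/2.

The point is a regular point.


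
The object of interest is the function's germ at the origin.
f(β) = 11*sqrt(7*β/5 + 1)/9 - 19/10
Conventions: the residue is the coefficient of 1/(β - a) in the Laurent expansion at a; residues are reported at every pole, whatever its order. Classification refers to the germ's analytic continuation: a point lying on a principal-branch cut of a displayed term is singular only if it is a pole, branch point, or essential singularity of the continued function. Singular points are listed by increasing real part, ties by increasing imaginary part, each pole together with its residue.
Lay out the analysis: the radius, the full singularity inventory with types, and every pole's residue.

Branch term (11/9)*sqrt(1 - β/(-5/7)): its argument vanishes at β = -5/7, a square-root branch point, modulus 5/7.
The radius of convergence is the smallest modulus among the singular points: 5/7.

Radius of convergence at 0: 5/7.
At -5/7: an algebraic (square-root) branch point.


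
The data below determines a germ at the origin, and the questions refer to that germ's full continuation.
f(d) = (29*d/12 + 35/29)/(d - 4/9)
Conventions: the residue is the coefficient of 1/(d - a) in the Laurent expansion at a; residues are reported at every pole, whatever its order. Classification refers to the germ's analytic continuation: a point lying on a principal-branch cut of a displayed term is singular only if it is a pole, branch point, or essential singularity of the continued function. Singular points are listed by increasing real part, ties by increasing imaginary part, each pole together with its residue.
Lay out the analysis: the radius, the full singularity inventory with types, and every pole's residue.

Denominator factor (d - 4/9): pole of order 1 at 4/9, modulus 4/9.
The radius of convergence is the smallest modulus among the singular points: 4/9.
At the order-1 pole 4/9 set g(d) = (d - (4/9))*f(d) = 29*d/12 + 35/29.
Simple pole: residue = g(a) at a = 4/9, which is 1786/783.

Radius of convergence at 0: 4/9.
At 4/9: a pole of order 1; residue 1786/783.


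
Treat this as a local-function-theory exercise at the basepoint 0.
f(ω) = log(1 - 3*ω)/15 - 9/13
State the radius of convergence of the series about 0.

Branch term (1/15)*log(1 - ω/(1/3)): its argument vanishes at ω = 1/3, a logarithmic branch point, modulus 1/3.
The radius of convergence is the smallest modulus among the singular points: 1/3.

The radius of convergence is 1/3.


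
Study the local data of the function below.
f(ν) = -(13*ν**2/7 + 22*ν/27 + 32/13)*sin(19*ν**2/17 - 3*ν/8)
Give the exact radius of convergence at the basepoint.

The radius of convergence is infinite.

The factor -sin(19*ν**2/17 - 3*ν/8) is entire and contributes no finite singular point.
The polynomial part has no poles.
No finite singular points: the Taylor series at 0 converges everywhere.


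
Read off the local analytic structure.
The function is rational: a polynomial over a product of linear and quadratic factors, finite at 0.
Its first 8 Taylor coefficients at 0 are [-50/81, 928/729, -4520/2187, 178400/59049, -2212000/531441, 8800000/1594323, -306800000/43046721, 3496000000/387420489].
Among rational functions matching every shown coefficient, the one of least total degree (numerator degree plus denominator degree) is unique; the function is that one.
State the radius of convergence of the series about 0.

The radius of convergence is 9/10.

No rational of total degree below 3 reproduces all 8 coefficients; solving the [1/2] Pade equations on them gives f(x) = (-2*x/25 - 1/2)/(x + 9/10)**2, whose expansion matches every shown term.
Denominator factor (x + 9/10)^2: pole of order 2 at -9/10, modulus 9/10.
The radius of convergence is the smallest modulus among the singular points: 9/10.


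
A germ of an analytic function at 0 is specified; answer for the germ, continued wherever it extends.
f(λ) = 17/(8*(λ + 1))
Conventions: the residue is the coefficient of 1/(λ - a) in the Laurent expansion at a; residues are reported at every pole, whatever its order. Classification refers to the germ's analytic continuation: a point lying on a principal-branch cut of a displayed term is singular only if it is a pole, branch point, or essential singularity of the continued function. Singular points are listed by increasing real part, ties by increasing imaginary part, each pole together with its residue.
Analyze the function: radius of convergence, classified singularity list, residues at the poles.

Denominator factor (λ + 1): pole of order 1 at -1, modulus 1.
The radius of convergence is the smallest modulus among the singular points: 1.
At the order-1 pole -1 set g(λ) = (λ - (-1))*f(λ) = 17/8.
Simple pole: residue = g(a) at a = -1, which is 17/8.

Radius of convergence at 0: 1.
At -1: a pole of order 1; residue 17/8.


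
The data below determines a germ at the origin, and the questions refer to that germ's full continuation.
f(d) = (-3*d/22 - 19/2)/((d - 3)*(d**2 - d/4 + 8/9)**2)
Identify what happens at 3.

The point is a pole of order 1.

The denominator factor d - 3 vanishes at 3 and appears to the power 1; the numerator there equals -109/11, nonzero, and no other factor vanishes.
Hence a pole whose order is the multiplicity, 1.


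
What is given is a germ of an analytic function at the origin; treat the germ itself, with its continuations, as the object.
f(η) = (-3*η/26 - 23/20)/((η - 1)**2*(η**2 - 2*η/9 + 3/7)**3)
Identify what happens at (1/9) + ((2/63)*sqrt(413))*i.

The denominator factor η**2 - 2*η/9 + 3/7 vanishes at (1/9) + ((2/63)*sqrt(413))*i and appears to the power 3; the numerator there equals (-907/780) - ((1/273)*sqrt(413))*i, nonzero, and no other factor vanishes.
Hence a pole whose order is the multiplicity, 3.

The point is a pole of order 3.


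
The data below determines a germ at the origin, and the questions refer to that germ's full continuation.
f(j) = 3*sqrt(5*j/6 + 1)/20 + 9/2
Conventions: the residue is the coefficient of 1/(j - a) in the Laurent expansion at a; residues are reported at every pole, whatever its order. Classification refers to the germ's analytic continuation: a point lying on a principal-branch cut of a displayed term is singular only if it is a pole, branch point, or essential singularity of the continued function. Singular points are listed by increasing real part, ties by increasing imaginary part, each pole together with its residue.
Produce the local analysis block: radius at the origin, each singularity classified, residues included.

Branch term (3/20)*sqrt(1 - j/(-6/5)): its argument vanishes at j = -6/5, a square-root branch point, modulus 6/5.
The radius of convergence is the smallest modulus among the singular points: 6/5.

Radius of convergence at 0: 6/5.
At -6/5: an algebraic (square-root) branch point.


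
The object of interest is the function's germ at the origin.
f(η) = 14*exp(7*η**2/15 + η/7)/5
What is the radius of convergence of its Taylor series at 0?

The radius of convergence is infinite.

The factor exp(7*η**2/15 + η/7) is entire and contributes no finite singular point.
The polynomial part has no poles.
No finite singular points: the Taylor series at 0 converges everywhere.


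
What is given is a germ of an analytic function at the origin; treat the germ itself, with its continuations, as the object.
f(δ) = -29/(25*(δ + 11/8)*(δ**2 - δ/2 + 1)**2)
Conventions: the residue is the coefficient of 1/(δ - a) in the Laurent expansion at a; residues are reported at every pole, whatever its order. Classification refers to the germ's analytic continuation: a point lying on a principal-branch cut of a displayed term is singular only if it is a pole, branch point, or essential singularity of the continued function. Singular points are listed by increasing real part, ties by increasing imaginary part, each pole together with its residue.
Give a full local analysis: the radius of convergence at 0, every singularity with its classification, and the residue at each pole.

Denominator factor (δ**2 - δ/2 + 1)^2: discriminant -15/4, complex-conjugate roots (1/4) + ((1/4)*sqrt(15))*i and (1/4) - ((1/4)*sqrt(15))*i; poles of order 2, moduli 1 and 1.
Denominator factor (δ + 11/8): pole of order 1 at -11/8, modulus 11/8.
The radius of convergence is the smallest modulus among the singular points: 1.
At the order-1 pole -11/8 set g(δ) = (δ - (-11/8))*f(δ) = -29/(25*(δ**2 - δ/2 + 1)**2).
Simple pole: residue = g(a) at a = -11/8, which is -118784/1311025.
The factor δ**2 - δ/2 + 1 splits as (δ - a)(δ - a') with a = (1/4) - ((1/4)*sqrt(15))*i, a' = (1/4) + ((1/4)*sqrt(15))*i. At the order-2 pole a set g(δ) = (δ - a)^2*f(δ) = [-29/(25*(δ + 11/8))] / (δ - a')^2.
Order-2 pole: residue = g'(a); g'((1/4) - ((1/4)*sqrt(15))*i) = (59392/1311025) - ((16841344/294980625)*sqrt(15))*i, so the residue is (59392/1311025) - ((16841344/294980625)*sqrt(15))*i.
The factor δ**2 - δ/2 + 1 splits as (δ - a)(δ - a') with a = (1/4) + ((1/4)*sqrt(15))*i, a' = (1/4) - ((1/4)*sqrt(15))*i. At the order-2 pole a set g(δ) = (δ - a)^2*f(δ) = [-29/(25*(δ + 11/8))] / (δ - a')^2.
Order-2 pole: residue = g'(a); g'((1/4) + ((1/4)*sqrt(15))*i) = (59392/1311025) + ((16841344/294980625)*sqrt(15))*i, so the residue is (59392/1311025) + ((16841344/294980625)*sqrt(15))*i.
List the singular points by increasing real part (a conjugate pair: the negative imaginary part first).

Radius of convergence at 0: 1.
At -11/8: a pole of order 1; residue -118784/1311025.
At (1/4) - ((1/4)*sqrt(15))*i: a pole of order 2; residue (59392/1311025) - ((16841344/294980625)*sqrt(15))*i.
At (1/4) + ((1/4)*sqrt(15))*i: a pole of order 2; residue (59392/1311025) + ((16841344/294980625)*sqrt(15))*i.


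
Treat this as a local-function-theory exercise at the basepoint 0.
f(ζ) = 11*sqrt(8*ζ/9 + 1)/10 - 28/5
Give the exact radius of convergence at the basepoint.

The radius of convergence is 9/8.

Branch term (11/10)*sqrt(1 - ζ/(-9/8)): its argument vanishes at ζ = -9/8, a square-root branch point, modulus 9/8.
The radius of convergence is the smallest modulus among the singular points: 9/8.


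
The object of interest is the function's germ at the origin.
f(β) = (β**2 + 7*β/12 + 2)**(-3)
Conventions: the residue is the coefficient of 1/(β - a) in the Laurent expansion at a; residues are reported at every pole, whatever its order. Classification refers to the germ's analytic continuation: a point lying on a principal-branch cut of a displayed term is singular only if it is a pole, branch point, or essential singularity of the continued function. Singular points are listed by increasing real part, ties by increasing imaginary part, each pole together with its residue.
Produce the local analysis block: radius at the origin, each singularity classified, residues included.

Denominator factor (β**2 + 7*β/12 + 2)^3: discriminant -1103/144, complex-conjugate roots (-7/24) + ((1/24)*sqrt(1103))*i and (-7/24) - ((1/24)*sqrt(1103))*i; poles of order 3, moduli sqrt(2) and sqrt(2).
The radius of convergence is the smallest modulus among the singular points: sqrt(2).
The factor β**2 + 7*β/12 + 2 splits as (β - a)(β - a') with a = (-7/24) - ((1/24)*sqrt(1103))*i, a' = (-7/24) + ((1/24)*sqrt(1103))*i. At the order-3 pole a set g(β) = (β - a)^3*f(β) = [1] / (β - a')^3.
Order-3 pole: residue = g''(a)/2; g''((-7/24) - ((1/24)*sqrt(1103))*i) = ((2985984/1341919727)*sqrt(1103))*i, so the residue is ((1492992/1341919727)*sqrt(1103))*i.
The factor β**2 + 7*β/12 + 2 splits as (β - a)(β - a') with a = (-7/24) + ((1/24)*sqrt(1103))*i, a' = (-7/24) - ((1/24)*sqrt(1103))*i. At the order-3 pole a set g(β) = (β - a)^3*f(β) = [1] / (β - a')^3.
Order-3 pole: residue = g''(a)/2; g''((-7/24) + ((1/24)*sqrt(1103))*i) = -((2985984/1341919727)*sqrt(1103))*i, so the residue is -((1492992/1341919727)*sqrt(1103))*i.
List the singular points by increasing real part (a conjugate pair: the negative imaginary part first).

Radius of convergence at 0: sqrt(2).
At (-7/24) - ((1/24)*sqrt(1103))*i: a pole of order 3; residue ((1492992/1341919727)*sqrt(1103))*i.
At (-7/24) + ((1/24)*sqrt(1103))*i: a pole of order 3; residue -((1492992/1341919727)*sqrt(1103))*i.
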